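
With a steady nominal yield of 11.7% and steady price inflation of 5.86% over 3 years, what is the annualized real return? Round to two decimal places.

With constant rates the annual real return is the same each year: (1+11.7%)/(1+5.86%) − 1 = 0.05517.

5.52%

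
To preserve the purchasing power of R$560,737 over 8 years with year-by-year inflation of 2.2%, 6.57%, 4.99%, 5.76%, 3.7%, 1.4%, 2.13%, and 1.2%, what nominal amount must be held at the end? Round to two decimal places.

R$736,995.79

Cumulative price-level factor: 1.022 × 1.0657 × 1.0499 × 1.0576 × 1.037 × 1.014 × 1.0213 × 1.012 ≈ 1.3143341592.
The nominal amount required is R$560,737 scaled up by that factor.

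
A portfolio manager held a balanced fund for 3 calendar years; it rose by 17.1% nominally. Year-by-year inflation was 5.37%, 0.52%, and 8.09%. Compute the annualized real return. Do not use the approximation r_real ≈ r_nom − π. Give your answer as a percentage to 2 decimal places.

0.76%

Cumulative inflation factor: 1.0537 × 1.0052 × 1.0809 ≈ 1.14487.
Nominal growth factor: 1.17100. Real growth factor = 1.17100 / 1.14487 ≈ 1.02283.
Annualized: 1.02283^(1/3) − 1 ≈ 0.00755.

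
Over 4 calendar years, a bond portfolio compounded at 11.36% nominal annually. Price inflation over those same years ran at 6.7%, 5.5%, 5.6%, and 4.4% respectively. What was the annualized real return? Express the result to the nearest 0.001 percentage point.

5.508%

Cumulative inflation factor: 1.067 × 1.055 × 1.056 × 1.044 ≈ 1.24103.
Nominal growth factor: 1.53786. Real growth factor = 1.53786 / 1.24103 ≈ 1.23918.
Annualized: 1.23918^(1/4) − 1 ≈ 0.05508.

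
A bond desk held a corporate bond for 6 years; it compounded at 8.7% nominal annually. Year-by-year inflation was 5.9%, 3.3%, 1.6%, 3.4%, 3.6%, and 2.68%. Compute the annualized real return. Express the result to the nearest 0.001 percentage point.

Cumulative inflation factor: 1.059 × 1.033 × 1.016 × 1.034 × 1.036 × 1.0268 ≈ 1.22252.
Nominal growth factor: 1.64959. Real growth factor = 1.64959 / 1.22252 ≈ 1.34934.
Annualized: 1.34934^(1/6) − 1 ≈ 0.05120.

5.120%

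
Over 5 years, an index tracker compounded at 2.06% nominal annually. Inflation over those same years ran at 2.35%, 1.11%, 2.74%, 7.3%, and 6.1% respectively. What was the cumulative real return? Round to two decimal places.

Cumulative inflation factor: 1.0235 × 1.0111 × 1.0274 × 1.073 × 1.061 ≈ 1.21042.
Nominal growth factor: 1.10733. Real growth factor = 1.10733 / 1.21042 ≈ 0.91483.
Total real return ≈ -8.5168%.

-8.52%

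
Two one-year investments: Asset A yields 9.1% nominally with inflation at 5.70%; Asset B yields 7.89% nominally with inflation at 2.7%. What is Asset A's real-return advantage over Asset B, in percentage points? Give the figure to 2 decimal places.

Asset A real return: 1.091/1.0570 − 1 = 3.217%.
Asset B real return: 1.0789/1.027 − 1 = 5.054%.
Difference: 3.217 − 5.054 = -1.837 pp.

-1.84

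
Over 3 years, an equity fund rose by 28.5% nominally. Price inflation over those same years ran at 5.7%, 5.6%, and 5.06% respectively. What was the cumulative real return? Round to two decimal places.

Cumulative inflation factor: 1.057 × 1.056 × 1.0506 ≈ 1.17267.
Nominal growth factor: 1.28500. Real growth factor = 1.28500 / 1.17267 ≈ 1.09579.
Total real return ≈ 9.5789%.

9.58%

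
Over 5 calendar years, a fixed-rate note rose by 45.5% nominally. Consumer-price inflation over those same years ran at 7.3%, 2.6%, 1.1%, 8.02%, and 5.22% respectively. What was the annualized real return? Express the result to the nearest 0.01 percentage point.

Cumulative inflation factor: 1.073 × 1.026 × 1.011 × 1.0802 × 1.0522 ≈ 1.26503.
Nominal growth factor: 1.45500. Real growth factor = 1.45500 / 1.26503 ≈ 1.15017.
Annualized: 1.15017^(1/5) − 1 ≈ 0.02838.

2.84%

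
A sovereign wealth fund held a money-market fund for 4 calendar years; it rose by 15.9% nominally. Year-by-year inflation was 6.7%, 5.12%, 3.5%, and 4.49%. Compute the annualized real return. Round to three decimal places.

-1.132%

Cumulative inflation factor: 1.067 × 1.0512 × 1.035 × 1.0449 ≈ 1.21301.
Nominal growth factor: 1.15900. Real growth factor = 1.15900 / 1.21301 ≈ 0.95547.
Annualized: 0.95547^(1/4) − 1 ≈ -0.01132.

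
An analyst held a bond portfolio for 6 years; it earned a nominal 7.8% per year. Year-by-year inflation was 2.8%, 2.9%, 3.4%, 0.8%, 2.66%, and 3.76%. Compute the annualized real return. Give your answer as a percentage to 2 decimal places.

4.95%

Cumulative inflation factor: 1.028 × 1.029 × 1.034 × 1.008 × 1.0266 × 1.0376 ≈ 1.17441.
Nominal growth factor: 1.56932. Real growth factor = 1.56932 / 1.17441 ≈ 1.33626.
Annualized: 1.33626^(1/6) − 1 ≈ 0.04950.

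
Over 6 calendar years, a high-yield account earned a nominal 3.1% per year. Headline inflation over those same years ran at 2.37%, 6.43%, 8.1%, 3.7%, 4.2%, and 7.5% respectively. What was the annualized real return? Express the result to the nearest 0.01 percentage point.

Cumulative inflation factor: 1.0237 × 1.0643 × 1.081 × 1.037 × 1.042 × 1.075 ≈ 1.36810.
Nominal growth factor: 1.20102. Real growth factor = 1.20102 / 1.36810 ≈ 0.87788.
Annualized: 0.87788^(1/6) − 1 ≈ -0.02147.

-2.15%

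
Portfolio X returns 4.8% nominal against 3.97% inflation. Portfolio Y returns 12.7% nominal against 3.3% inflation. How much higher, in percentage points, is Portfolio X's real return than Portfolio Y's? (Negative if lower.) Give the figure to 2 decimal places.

-8.30

Portfolio X real return: 1.048/1.0397 − 1 = 0.798%.
Portfolio Y real return: 1.127/1.033 − 1 = 9.100%.
Difference: 0.798 − 9.100 = -8.302 pp.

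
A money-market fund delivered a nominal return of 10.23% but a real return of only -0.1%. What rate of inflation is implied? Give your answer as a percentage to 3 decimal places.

10.340%

From (1+r_nom) = (1+r_real)(1+π), we get 1+π = (1 + 10.23%)/(1 − 0.1%) = 1.1023/0.999 ≈ 1.10340.
So π ≈ 10.3403%.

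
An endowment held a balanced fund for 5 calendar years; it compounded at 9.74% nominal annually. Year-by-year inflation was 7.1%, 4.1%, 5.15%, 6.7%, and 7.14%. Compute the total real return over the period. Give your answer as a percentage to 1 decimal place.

Cumulative inflation factor: 1.071 × 1.041 × 1.0515 × 1.067 × 1.0714 ≈ 1.34019.
Nominal growth factor: 1.59157. Real growth factor = 1.59157 / 1.34019 ≈ 1.18757.
Total real return ≈ 18.7570%.

18.8%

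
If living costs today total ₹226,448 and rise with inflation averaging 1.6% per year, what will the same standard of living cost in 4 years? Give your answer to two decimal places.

₹241,292.22

Cumulative price-level factor: (1+1.6%)^4 ≈ 1.0655524495.
Multiplying ₹226,448 by the price-level factor gives the future nominal sum.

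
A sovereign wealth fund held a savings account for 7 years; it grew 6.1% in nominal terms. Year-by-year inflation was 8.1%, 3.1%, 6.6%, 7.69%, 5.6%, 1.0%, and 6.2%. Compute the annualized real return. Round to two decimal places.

Cumulative inflation factor: 1.081 × 1.031 × 1.066 × 1.0769 × 1.056 × 1.010 × 1.062 ≈ 1.44919.
Nominal growth factor: 1.06100. Real growth factor = 1.06100 / 1.44919 ≈ 0.73213.
Annualized: 0.73213^(1/7) − 1 ≈ -0.04356.

-4.36%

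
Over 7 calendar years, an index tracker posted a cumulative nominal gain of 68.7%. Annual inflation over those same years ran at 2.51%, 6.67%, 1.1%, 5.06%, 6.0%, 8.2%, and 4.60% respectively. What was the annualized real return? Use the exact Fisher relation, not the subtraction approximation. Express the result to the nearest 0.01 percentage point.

2.77%

Cumulative inflation factor: 1.0251 × 1.0667 × 1.011 × 1.0506 × 1.060 × 1.082 × 1.0460 ≈ 1.39336.
Nominal growth factor: 1.68700. Real growth factor = 1.68700 / 1.39336 ≈ 1.21075.
Annualized: 1.21075^(1/7) − 1 ≈ 0.02770.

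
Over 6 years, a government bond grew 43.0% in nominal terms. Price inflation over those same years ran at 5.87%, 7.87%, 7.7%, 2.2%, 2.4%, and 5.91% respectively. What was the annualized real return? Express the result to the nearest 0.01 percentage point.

Cumulative inflation factor: 1.0587 × 1.0787 × 1.077 × 1.022 × 1.024 × 1.0591 ≈ 1.36326.
Nominal growth factor: 1.43000. Real growth factor = 1.43000 / 1.36326 ≈ 1.04896.
Annualized: 1.04896^(1/6) − 1 ≈ 0.00800.

0.80%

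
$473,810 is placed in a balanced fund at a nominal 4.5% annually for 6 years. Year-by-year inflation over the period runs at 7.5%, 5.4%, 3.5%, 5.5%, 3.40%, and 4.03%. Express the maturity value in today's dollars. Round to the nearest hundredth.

Nominal value at maturity: $473,810 × (1 + 4.5%)^6 ≈ $617,023.87.
Price-level factor over 6 years: 1.075 × 1.054 × 1.035 × 1.055 × 1.0340 × 1.0403 ≈ 1.3308252181.
Dividing the nominal maturity value by the price-level factor gives the value in today's money.

$463,640.05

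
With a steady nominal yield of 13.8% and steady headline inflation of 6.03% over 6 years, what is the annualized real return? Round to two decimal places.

With constant rates the annual real return is the same each year: (1+13.8%)/(1+6.03%) − 1 = 0.07328.

7.33%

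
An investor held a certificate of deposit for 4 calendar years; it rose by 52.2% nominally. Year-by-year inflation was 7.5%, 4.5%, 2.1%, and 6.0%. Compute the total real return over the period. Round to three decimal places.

25.187%

Cumulative inflation factor: 1.075 × 1.045 × 1.021 × 1.060 ≈ 1.21578.
Nominal growth factor: 1.52200. Real growth factor = 1.52200 / 1.21578 ≈ 1.25187.
Total real return ≈ 25.1867%.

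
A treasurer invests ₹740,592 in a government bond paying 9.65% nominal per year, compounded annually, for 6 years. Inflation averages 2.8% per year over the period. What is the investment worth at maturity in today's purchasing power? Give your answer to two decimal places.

₹1,090,616.70

Nominal value at maturity: ₹740,592 × (1 + 9.65%)^6 ≈ ₹1,287,154.95.
Price-level factor over 6 years: (1 + 2.8%)^6 ≈ 1.1802083636.
Dividing the nominal maturity value by the price-level factor gives the value in today's money.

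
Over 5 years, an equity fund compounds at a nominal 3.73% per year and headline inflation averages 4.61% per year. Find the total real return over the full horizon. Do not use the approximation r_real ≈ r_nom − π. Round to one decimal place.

-4.1%

The annual real rate is (1+3.73%)/(1+4.61%) − 1 = -0.8412%.
Compounded over 5 years: (1 + -0.008412)^5 − 1 ≈ -0.04136.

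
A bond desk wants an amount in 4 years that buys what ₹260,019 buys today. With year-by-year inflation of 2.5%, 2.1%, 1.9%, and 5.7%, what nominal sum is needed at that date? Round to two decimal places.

₹293,091.93

Cumulative price-level factor: 1.025 × 1.021 × 1.019 × 1.057 ≈ 1.1271942866.
The nominal amount required is ₹260,019 scaled up by that factor.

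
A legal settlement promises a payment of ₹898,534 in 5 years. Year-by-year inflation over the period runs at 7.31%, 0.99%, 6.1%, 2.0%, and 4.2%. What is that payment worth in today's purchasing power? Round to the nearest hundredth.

₹735,246.01

Price-level factor over 5 years: 1.0731 × 1.0099 × 1.061 × 1.020 × 1.042 ≈ 1.2220862048.
Purchasing power today: ₹898,534 divided by that factor.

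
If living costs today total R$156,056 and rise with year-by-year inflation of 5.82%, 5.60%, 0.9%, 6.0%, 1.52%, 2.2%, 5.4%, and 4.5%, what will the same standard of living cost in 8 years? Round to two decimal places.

Cumulative price-level factor: 1.0582 × 1.0560 × 1.009 × 1.060 × 1.0152 × 1.022 × 1.054 × 1.045 ≈ 1.3658031597.
The nominal amount required is R$156,056 scaled up by that factor.

R$213,141.78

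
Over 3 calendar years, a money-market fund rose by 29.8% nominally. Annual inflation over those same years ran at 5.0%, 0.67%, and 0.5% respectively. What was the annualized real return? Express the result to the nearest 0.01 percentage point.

6.91%

Cumulative inflation factor: 1.050 × 1.0067 × 1.005 ≈ 1.06232.
Nominal growth factor: 1.29800. Real growth factor = 1.29800 / 1.06232 ≈ 1.22185.
Annualized: 1.22185^(1/3) − 1 ≈ 0.06907.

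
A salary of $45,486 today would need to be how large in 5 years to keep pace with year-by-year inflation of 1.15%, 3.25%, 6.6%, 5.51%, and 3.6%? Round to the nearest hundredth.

Cumulative price-level factor: 1.0115 × 1.0325 × 1.066 × 1.0551 × 1.036 ≈ 1.2169326144.
Multiplying $45,486 by the price-level factor gives the future nominal sum.

$55,353.40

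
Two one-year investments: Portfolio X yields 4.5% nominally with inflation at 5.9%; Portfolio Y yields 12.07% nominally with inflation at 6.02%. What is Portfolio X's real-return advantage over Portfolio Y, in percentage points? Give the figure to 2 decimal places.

-7.03

Portfolio X real return: 1.045/1.059 − 1 = -1.322%.
Portfolio Y real return: 1.1207/1.0602 − 1 = 5.706%.
Difference: -1.322 − 5.706 = -7.028 pp.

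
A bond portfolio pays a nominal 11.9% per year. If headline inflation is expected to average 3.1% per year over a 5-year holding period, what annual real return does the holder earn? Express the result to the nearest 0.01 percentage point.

With constant rates the annual real return is the same each year: (1+11.9%)/(1+3.1%) − 1 = 0.08535.

8.54%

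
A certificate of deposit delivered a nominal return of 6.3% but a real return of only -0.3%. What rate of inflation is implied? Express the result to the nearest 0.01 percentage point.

From (1+r_nom) = (1+r_real)(1+π), we get 1+π = (1 + 6.3%)/(1 − 0.3%) = 1.063/0.997 ≈ 1.06620.
So π ≈ 6.6199%.

6.62%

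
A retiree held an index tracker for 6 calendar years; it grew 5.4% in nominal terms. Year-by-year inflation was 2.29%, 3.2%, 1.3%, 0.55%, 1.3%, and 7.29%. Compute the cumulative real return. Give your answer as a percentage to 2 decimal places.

Cumulative inflation factor: 1.0229 × 1.032 × 1.013 × 1.0055 × 1.013 × 1.0729 ≈ 1.16862.
Nominal growth factor: 1.05400. Real growth factor = 1.05400 / 1.16862 ≈ 0.90192.
Total real return ≈ -9.8081%.

-9.81%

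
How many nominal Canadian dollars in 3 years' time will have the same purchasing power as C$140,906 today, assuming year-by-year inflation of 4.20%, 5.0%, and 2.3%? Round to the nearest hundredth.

C$157,711.06

Cumulative price-level factor: 1.0420 × 1.050 × 1.023 = 1.1192643.
Multiplying C$140,906 by the price-level factor gives the future nominal sum.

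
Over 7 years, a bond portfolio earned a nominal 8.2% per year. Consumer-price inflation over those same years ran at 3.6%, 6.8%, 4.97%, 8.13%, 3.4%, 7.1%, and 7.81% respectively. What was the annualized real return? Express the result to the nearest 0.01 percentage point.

2.12%

Cumulative inflation factor: 1.036 × 1.068 × 1.0497 × 1.0813 × 1.034 × 1.071 × 1.0781 ≈ 1.49938.
Nominal growth factor: 1.73616. Real growth factor = 1.73616 / 1.49938 ≈ 1.15792.
Annualized: 1.15792^(1/7) − 1 ≈ 0.02117.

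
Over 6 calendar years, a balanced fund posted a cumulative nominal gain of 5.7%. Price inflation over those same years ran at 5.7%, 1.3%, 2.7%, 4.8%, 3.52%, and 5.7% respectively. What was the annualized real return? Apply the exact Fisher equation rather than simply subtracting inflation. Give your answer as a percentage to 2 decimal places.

-2.90%

Cumulative inflation factor: 1.057 × 1.013 × 1.027 × 1.048 × 1.0352 × 1.057 ≈ 1.26100.
Nominal growth factor: 1.05700. Real growth factor = 1.05700 / 1.26100 ≈ 0.83822.
Annualized: 0.83822^(1/6) − 1 ≈ -0.02898.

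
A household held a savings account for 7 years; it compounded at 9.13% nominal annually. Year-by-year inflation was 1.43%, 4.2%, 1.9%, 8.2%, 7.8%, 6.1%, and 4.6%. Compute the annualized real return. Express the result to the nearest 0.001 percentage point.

Cumulative inflation factor: 1.0143 × 1.042 × 1.019 × 1.082 × 1.078 × 1.061 × 1.046 ≈ 1.39412.
Nominal growth factor: 1.84336. Real growth factor = 1.84336 / 1.39412 ≈ 1.32223.
Annualized: 1.32223^(1/7) − 1 ≈ 0.04071.

4.071%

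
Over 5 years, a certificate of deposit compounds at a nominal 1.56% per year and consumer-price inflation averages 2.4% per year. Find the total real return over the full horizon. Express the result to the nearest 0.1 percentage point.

-4.0%

The annual real rate is (1+1.56%)/(1+2.4%) − 1 = -0.8203%.
Compounded over 5 years: (1 + -0.008203)^5 − 1 ≈ -0.04035.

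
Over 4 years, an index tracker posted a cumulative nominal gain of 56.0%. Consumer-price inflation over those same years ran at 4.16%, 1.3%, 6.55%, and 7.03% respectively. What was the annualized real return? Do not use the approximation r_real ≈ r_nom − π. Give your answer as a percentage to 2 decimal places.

Cumulative inflation factor: 1.0416 × 1.013 × 1.0655 × 1.0703 ≈ 1.20329.
Nominal growth factor: 1.56000. Real growth factor = 1.56000 / 1.20329 ≈ 1.29645.
Annualized: 1.29645^(1/4) − 1 ≈ 0.06706.

6.71%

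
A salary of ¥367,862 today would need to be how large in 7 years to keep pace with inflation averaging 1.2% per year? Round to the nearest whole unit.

¥399,897

Cumulative price-level factor: (1+1.2%)^7 ≈ 1.0870852110.
Multiplying ¥367,862 by the price-level factor gives the future nominal sum.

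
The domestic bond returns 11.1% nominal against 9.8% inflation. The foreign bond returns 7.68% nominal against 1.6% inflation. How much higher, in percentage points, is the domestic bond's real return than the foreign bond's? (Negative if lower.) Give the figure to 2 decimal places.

The domestic bond real return: 1.111/1.098 − 1 = 1.184%.
The foreign bond real return: 1.0768/1.016 − 1 = 5.984%.
Difference: 1.184 − 5.984 = -4.800 pp.

-4.80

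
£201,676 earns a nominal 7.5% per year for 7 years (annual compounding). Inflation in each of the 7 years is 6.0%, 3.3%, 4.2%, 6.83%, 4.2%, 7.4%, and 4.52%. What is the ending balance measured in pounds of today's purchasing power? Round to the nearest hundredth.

£234,679.38

Nominal value at maturity: £201,676 × (1 + 7.5%)^7 ≈ £334,590.39.
Price-level factor over 7 years: 1.060 × 1.033 × 1.042 × 1.0683 × 1.042 × 1.074 × 1.0452 ≈ 1.4257340953.
Dividing the nominal maturity value by the price-level factor gives the value in today's money.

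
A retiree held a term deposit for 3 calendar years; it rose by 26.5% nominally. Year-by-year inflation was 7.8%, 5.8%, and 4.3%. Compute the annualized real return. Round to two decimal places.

Cumulative inflation factor: 1.078 × 1.058 × 1.043 ≈ 1.18957.
Nominal growth factor: 1.26500. Real growth factor = 1.26500 / 1.18957 ≈ 1.06341.
Annualized: 1.06341^(1/3) − 1 ≈ 0.02071.

2.07%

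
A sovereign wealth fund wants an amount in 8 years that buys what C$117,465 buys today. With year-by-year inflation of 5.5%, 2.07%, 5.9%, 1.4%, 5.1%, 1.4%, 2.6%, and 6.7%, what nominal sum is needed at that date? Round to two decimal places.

C$158,469.40

Cumulative price-level factor: 1.055 × 1.0207 × 1.059 × 1.014 × 1.051 × 1.014 × 1.026 × 1.067 ≈ 1.3490776292.
The nominal amount required is C$117,465 scaled up by that factor.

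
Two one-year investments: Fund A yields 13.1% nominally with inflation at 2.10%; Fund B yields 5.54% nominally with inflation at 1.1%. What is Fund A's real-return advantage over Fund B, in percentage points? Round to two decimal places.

Fund A real return: 1.131/1.0210 − 1 = 10.774%.
Fund B real return: 1.0554/1.011 − 1 = 4.392%.
Difference: 10.774 − 4.392 = 6.382 pp.

6.38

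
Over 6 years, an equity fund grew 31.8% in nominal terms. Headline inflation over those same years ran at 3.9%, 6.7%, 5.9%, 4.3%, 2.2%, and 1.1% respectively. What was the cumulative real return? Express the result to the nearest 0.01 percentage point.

4.17%

Cumulative inflation factor: 1.039 × 1.067 × 1.059 × 1.043 × 1.022 × 1.011 ≈ 1.26521.
Nominal growth factor: 1.31800. Real growth factor = 1.31800 / 1.26521 ≈ 1.04173.
Total real return ≈ 4.1725%.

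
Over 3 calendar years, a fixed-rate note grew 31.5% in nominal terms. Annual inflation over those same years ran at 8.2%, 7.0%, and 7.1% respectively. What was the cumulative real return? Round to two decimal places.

6.05%

Cumulative inflation factor: 1.082 × 1.070 × 1.071 ≈ 1.23994.
Nominal growth factor: 1.31500. Real growth factor = 1.31500 / 1.23994 ≈ 1.06054.
Total real return ≈ 6.0536%.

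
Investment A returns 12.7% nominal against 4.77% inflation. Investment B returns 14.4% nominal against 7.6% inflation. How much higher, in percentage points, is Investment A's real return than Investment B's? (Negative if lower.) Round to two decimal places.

Investment A real return: 1.127/1.0477 − 1 = 7.569%.
Investment B real return: 1.144/1.076 − 1 = 6.320%.
Difference: 7.569 − 6.320 = 1.249 pp.

1.25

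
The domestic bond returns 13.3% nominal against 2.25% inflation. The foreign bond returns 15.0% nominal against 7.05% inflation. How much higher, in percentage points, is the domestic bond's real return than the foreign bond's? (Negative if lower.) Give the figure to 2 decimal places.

The domestic bond real return: 1.133/1.0225 − 1 = 10.807%.
The foreign bond real return: 1.150/1.0705 − 1 = 7.426%.
Difference: 10.807 − 7.426 = 3.381 pp.

3.38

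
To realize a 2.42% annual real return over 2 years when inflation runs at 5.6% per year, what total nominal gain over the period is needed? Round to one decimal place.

17.0%

Required annual nominal rate: (1+2.42%)(1+5.6%) − 1 = 8.15552%.
Cumulative over 2 years: (1 + 0.0815552)^2 − 1 ≈ 0.16976.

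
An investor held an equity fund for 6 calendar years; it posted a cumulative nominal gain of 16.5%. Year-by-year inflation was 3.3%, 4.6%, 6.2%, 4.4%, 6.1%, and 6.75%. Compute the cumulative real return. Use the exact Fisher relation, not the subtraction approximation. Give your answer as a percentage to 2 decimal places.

-14.14%

Cumulative inflation factor: 1.033 × 1.046 × 1.062 × 1.044 × 1.061 × 1.0675 ≈ 1.35688.
Nominal growth factor: 1.16500. Real growth factor = 1.16500 / 1.35688 ≈ 0.85859.
Total real return ≈ -14.1410%.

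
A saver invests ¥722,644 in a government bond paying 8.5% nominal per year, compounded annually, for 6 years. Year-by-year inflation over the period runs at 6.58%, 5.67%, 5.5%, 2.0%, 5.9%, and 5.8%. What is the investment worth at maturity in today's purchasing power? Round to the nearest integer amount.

Nominal value at maturity: ¥722,644 × (1 + 8.5%)^6 ≈ ¥1,178,970.
Price-level factor over 6 years: 1.0658 × 1.0567 × 1.055 × 1.020 × 1.059 × 1.058 ≈ 1.3578809093.
Dividing the nominal maturity value by the price-level factor gives the value in today's money.

¥868,243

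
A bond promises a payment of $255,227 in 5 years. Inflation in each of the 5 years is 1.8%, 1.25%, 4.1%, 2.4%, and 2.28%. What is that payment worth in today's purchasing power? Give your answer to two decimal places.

Price-level factor over 5 years: 1.018 × 1.0125 × 1.041 × 1.024 × 1.0228 ≈ 1.1237875474.
Purchasing power today: $255,227 divided by that factor.

$227,113.21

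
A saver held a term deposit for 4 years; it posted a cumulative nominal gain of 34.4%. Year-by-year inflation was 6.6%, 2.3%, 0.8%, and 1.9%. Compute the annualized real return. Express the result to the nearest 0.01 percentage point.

4.66%

Cumulative inflation factor: 1.066 × 1.023 × 1.008 × 1.019 ≈ 1.12013.
Nominal growth factor: 1.34400. Real growth factor = 1.34400 / 1.12013 ≈ 1.19986.
Annualized: 1.19986^(1/4) − 1 ≈ 0.04661.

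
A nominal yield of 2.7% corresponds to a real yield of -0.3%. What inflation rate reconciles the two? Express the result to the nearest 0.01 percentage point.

From (1+r_nom) = (1+r_real)(1+π), we get 1+π = (1 + 2.7%)/(1 − 0.3%) = 1.027/0.997 ≈ 1.03009.
So π ≈ 3.0090%.

3.01%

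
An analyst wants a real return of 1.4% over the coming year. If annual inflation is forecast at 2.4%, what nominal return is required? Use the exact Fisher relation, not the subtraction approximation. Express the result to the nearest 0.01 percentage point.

3.83%

By the Fisher equation, 1 + r_nom = (1 + 1.4%)(1 + 2.4%) = 1.014 × 1.024 = 1.038336.
So r_nom = 3.8336%.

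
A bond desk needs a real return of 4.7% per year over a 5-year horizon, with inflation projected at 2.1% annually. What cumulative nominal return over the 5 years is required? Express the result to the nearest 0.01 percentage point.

Required annual nominal rate: (1+4.7%)(1+2.1%) − 1 = 6.8987%.
Cumulative over 5 years: (1 + 0.068987)^5 − 1 ≈ 0.39593.

39.59%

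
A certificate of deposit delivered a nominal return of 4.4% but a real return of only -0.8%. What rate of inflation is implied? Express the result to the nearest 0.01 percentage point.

From (1+r_nom) = (1+r_real)(1+π), we get 1+π = (1 + 4.4%)/(1 − 0.8%) = 1.044/0.992 ≈ 1.05242.
So π ≈ 5.2419%.

5.24%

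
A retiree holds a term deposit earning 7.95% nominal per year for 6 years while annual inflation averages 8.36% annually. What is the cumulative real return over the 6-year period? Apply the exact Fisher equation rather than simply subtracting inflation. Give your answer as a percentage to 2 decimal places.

-2.25%

The annual real rate is (1+7.95%)/(1+8.36%) − 1 = -0.3784%.
Compounded over 6 years: (1 + -0.003784)^6 − 1 ≈ -0.02249.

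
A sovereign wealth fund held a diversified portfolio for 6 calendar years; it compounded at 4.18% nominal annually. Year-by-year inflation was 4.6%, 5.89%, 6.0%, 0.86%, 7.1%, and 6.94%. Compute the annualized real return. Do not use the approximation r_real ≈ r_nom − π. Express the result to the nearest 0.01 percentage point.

Cumulative inflation factor: 1.046 × 1.0589 × 1.060 × 1.0086 × 1.071 × 1.0694 ≈ 1.35625.
Nominal growth factor: 1.27852. Real growth factor = 1.27852 / 1.35625 ≈ 0.94268.
Annualized: 0.94268^(1/6) − 1 ≈ -0.00979.

-0.98%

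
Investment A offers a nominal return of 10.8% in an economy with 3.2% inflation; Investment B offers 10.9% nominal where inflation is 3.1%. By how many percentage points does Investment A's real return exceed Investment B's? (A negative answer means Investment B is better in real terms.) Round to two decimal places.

-0.20

Investment A real return: 1.108/1.032 − 1 = 7.364%.
Investment B real return: 1.109/1.031 − 1 = 7.565%.
Difference: 7.364 − 7.565 = -0.201 pp.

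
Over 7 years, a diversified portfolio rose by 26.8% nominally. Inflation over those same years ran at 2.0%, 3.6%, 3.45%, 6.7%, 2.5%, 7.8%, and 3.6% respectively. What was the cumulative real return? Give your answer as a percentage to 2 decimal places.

Cumulative inflation factor: 1.020 × 1.036 × 1.0345 × 1.067 × 1.025 × 1.078 × 1.036 ≈ 1.33523.
Nominal growth factor: 1.26800. Real growth factor = 1.26800 / 1.33523 ≈ 0.94965.
Total real return ≈ -5.0353%.

-5.04%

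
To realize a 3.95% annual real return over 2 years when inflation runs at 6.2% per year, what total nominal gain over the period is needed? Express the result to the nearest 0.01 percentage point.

Required annual nominal rate: (1+3.95%)(1+6.2%) − 1 = 10.3949%.
Cumulative over 2 years: (1 + 0.103949)^2 − 1 ≈ 0.21870.

21.87%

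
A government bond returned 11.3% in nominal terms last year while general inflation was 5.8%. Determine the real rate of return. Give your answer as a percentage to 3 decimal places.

5.198%

Real return via the Fisher equation: (1 + 11.3%)/(1 + 5.8%) − 1 = 1.113/1.058 − 1 ≈ 0.05198.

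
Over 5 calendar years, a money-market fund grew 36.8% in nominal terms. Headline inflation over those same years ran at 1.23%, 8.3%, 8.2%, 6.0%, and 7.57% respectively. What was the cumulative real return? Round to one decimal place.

1.1%

Cumulative inflation factor: 1.0123 × 1.083 × 1.082 × 1.060 × 1.0757 ≈ 1.35258.
Nominal growth factor: 1.36800. Real growth factor = 1.36800 / 1.35258 ≈ 1.01140.
Total real return ≈ 1.1403%.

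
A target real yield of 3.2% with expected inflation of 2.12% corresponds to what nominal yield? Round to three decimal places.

5.388%

By the Fisher equation, 1 + r_nom = (1 + 3.2%)(1 + 2.12%) = 1.032 × 1.0212 = 1.0538784.
So r_nom = 5.38784%.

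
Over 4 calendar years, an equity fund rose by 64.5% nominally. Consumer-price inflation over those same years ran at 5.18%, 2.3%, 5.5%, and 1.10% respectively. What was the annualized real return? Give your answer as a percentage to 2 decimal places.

9.42%

Cumulative inflation factor: 1.0518 × 1.023 × 1.055 × 1.0110 ≈ 1.14766.
Nominal growth factor: 1.64500. Real growth factor = 1.64500 / 1.14766 ≈ 1.43335.
Annualized: 1.43335^(1/4) − 1 ≈ 0.09418.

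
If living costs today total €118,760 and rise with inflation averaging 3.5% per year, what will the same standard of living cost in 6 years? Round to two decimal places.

Cumulative price-level factor: (1+3.5%)^6 ≈ 1.2292553263.
The nominal amount required is €118,760 scaled up by that factor.

€145,986.36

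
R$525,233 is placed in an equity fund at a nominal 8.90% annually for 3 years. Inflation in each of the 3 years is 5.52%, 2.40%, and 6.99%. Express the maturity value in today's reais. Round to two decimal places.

R$586,756.24

Nominal value at maturity: R$525,233 × (1 + 8.90%)^3 ≈ R$678,321.60.
Price-level factor over 3 years: 1.0552 × 1.0240 × 1.0699 ≈ 1.1560534835.
The maturity value deflated by that factor is the answer in today's purchasing power.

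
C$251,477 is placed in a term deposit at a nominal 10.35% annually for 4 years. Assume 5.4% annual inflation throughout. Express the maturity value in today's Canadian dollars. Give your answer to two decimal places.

C$302,151.79

Nominal value at maturity: C$251,477 × (1 + 10.35%)^4 ≈ C$372,895.91.
Price-level factor over 4 years: (1 + 5.4%)^4 ≈ 1.2341343591.
The maturity value deflated by that factor is the answer in today's purchasing power.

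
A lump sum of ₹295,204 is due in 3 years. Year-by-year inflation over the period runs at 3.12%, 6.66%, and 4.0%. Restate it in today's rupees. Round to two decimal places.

₹258,074.10

Price-level factor over 3 years: 1.0312 × 1.0666 × 1.040 = 1.1438730368.
Purchasing power today: ₹295,204 divided by that factor.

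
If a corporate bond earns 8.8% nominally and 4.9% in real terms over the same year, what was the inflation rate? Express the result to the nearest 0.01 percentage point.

3.72%

From (1+r_nom) = (1+r_real)(1+π), we get 1+π = (1 + 8.8%)/(1 + 4.9%) = 1.088/1.049 ≈ 1.03718.
So π ≈ 3.7178%.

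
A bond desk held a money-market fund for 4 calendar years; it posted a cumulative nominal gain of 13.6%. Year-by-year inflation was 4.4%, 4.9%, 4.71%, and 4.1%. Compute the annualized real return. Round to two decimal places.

-1.23%

Cumulative inflation factor: 1.044 × 1.049 × 1.0471 × 1.041 ≈ 1.19375.
Nominal growth factor: 1.13600. Real growth factor = 1.13600 / 1.19375 ≈ 0.95162.
Annualized: 0.95162^(1/4) − 1 ≈ -0.01232.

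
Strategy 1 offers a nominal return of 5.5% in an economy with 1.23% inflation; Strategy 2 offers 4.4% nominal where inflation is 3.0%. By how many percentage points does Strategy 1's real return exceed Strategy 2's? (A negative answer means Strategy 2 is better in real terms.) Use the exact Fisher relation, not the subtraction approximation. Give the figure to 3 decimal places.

Strategy 1 real return: 1.055/1.0123 − 1 = 4.2181%.
Strategy 2 real return: 1.044/1.030 − 1 = 1.3592%.
Difference: 4.2181 − 1.3592 = 2.8589 pp.

2.859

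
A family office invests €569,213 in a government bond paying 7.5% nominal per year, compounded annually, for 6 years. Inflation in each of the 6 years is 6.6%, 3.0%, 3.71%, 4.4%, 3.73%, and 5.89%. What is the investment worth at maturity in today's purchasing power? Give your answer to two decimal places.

€672,745.35

Nominal value at maturity: €569,213 × (1 + 7.5%)^6 ≈ €878,467.29.
Price-level factor over 6 years: 1.066 × 1.030 × 1.0371 × 1.044 × 1.0373 × 1.0589 ≈ 1.3057946609.
Dividing the nominal maturity value by the price-level factor gives the value in today's money.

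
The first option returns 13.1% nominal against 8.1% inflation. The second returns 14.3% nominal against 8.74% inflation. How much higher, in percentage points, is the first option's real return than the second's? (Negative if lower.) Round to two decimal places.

The first option real return: 1.131/1.081 − 1 = 4.625%.
The second real return: 1.143/1.0874 − 1 = 5.113%.
Difference: 4.625 − 5.113 = -0.488 pp.

-0.49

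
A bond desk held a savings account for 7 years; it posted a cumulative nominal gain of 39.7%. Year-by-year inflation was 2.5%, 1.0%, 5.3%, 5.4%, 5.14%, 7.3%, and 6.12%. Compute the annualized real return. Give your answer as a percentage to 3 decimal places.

0.221%

Cumulative inflation factor: 1.025 × 1.010 × 1.053 × 1.054 × 1.0514 × 1.073 × 1.0612 ≈ 1.37556.
Nominal growth factor: 1.39700. Real growth factor = 1.39700 / 1.37556 ≈ 1.01559.
Annualized: 1.01559^(1/7) − 1 ≈ 0.00221.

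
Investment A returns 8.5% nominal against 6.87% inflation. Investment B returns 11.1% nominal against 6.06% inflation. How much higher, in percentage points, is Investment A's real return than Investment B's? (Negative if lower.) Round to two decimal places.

-3.23

Investment A real return: 1.085/1.0687 − 1 = 1.525%.
Investment B real return: 1.111/1.0606 − 1 = 4.752%.
Difference: 1.525 − 4.752 = -3.227 pp.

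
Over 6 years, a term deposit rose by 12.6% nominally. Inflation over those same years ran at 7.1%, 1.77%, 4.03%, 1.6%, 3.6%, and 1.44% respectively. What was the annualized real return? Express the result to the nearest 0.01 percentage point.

Cumulative inflation factor: 1.071 × 1.0177 × 1.0403 × 1.016 × 1.036 × 1.0144 ≈ 1.21068.
Nominal growth factor: 1.12600. Real growth factor = 1.12600 / 1.21068 ≈ 0.93005.
Annualized: 0.93005^(1/6) − 1 ≈ -0.01201.

-1.20%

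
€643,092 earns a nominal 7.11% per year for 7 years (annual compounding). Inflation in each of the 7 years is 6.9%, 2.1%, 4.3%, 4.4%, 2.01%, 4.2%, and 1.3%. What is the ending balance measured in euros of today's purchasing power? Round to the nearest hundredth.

Nominal value at maturity: €643,092 × (1 + 7.11%)^7 ≈ €1,040,119.51.
Price-level factor over 7 years: 1.069 × 1.021 × 1.043 × 1.044 × 1.0201 × 1.042 × 1.013 ≈ 1.2796999892.
Dividing the nominal maturity value by the price-level factor gives the value in today's money.

€812,783.87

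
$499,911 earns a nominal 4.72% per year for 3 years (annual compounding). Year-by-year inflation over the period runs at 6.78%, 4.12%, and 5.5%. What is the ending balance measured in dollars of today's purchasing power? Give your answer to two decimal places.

$489,446.31

Nominal value at maturity: $499,911 × (1 + 4.72%)^3 ≈ $574,092.13.
Price-level factor over 3 years: 1.0678 × 1.0412 × 1.055 = 1.1729419948.
The maturity value deflated by that factor is the answer in today's purchasing power.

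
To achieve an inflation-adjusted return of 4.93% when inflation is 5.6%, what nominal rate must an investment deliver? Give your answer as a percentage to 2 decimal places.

10.81%

By the Fisher equation, 1 + r_nom = (1 + 4.93%)(1 + 5.6%) = 1.0493 × 1.056 = 1.1080608.
So r_nom = 10.80608%.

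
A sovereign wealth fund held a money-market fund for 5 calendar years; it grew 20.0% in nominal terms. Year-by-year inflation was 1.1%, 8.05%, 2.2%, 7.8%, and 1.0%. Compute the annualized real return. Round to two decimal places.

Cumulative inflation factor: 1.011 × 1.0805 × 1.022 × 1.078 × 1.010 ≈ 1.21553.
Nominal growth factor: 1.20000. Real growth factor = 1.20000 / 1.21553 ≈ 0.98722.
Annualized: 0.98722^(1/5) − 1 ≈ -0.00257.

-0.26%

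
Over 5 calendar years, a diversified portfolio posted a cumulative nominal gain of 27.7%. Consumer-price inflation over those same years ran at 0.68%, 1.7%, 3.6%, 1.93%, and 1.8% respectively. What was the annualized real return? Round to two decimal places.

3.02%

Cumulative inflation factor: 1.0068 × 1.017 × 1.036 × 1.0193 × 1.018 ≈ 1.10071.
Nominal growth factor: 1.27700. Real growth factor = 1.27700 / 1.10071 ≈ 1.16016.
Annualized: 1.16016^(1/5) − 1 ≈ 0.03016.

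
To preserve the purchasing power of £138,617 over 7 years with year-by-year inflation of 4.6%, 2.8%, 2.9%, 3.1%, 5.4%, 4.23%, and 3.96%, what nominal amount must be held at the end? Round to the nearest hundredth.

Cumulative price-level factor: 1.046 × 1.028 × 1.029 × 1.031 × 1.054 × 1.0423 × 1.0396 ≈ 1.3028621239.
Multiplying £138,617 by the price-level factor gives the future nominal sum.

£180,598.84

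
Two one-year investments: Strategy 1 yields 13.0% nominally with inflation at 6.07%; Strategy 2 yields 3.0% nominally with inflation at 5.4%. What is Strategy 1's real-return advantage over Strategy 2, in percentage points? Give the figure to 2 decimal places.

Strategy 1 real return: 1.130/1.0607 − 1 = 6.533%.
Strategy 2 real return: 1.030/1.054 − 1 = -2.277%.
Difference: 6.533 − (-2.277) = 8.810 pp.

8.81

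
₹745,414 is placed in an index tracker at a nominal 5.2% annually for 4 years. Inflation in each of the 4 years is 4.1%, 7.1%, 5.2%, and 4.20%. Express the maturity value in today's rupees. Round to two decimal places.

₹747,027.94

Nominal value at maturity: ₹745,414 × (1 + 5.2%)^4 ≈ ₹912,978.40.
Price-level factor over 4 years: 1.041 × 1.071 × 1.052 × 1.0420 ≈ 1.2221475996.
Dividing the nominal maturity value by the price-level factor gives the value in today's money.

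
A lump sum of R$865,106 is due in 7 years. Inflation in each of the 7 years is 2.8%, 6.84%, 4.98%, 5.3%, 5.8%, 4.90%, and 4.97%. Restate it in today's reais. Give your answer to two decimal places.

Price-level factor over 7 years: 1.028 × 1.0684 × 1.0498 × 1.053 × 1.058 × 1.0490 × 1.0497 ≈ 1.4144522366.
Purchasing power today: R$865,106 divided by that factor.

R$611,619.10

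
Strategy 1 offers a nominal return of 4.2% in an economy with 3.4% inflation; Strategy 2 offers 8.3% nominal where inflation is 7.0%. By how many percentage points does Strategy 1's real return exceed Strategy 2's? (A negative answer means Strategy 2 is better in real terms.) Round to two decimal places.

-0.44

Strategy 1 real return: 1.042/1.034 − 1 = 0.774%.
Strategy 2 real return: 1.083/1.070 − 1 = 1.215%.
Difference: 0.774 − 1.215 = -0.441 pp.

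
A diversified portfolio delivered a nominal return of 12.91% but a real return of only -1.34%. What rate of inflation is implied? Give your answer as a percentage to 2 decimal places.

From (1+r_nom) = (1+r_real)(1+π), we get 1+π = (1 + 12.91%)/(1 − 1.34%) = 1.1291/0.9866 ≈ 1.14444.
So π ≈ 14.4435%.

14.44%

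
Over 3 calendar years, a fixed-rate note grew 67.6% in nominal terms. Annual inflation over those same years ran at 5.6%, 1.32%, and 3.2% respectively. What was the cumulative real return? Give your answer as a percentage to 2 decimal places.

51.79%

Cumulative inflation factor: 1.056 × 1.0132 × 1.032 ≈ 1.10418.
Nominal growth factor: 1.67600. Real growth factor = 1.67600 / 1.10418 ≈ 1.51787.
Total real return ≈ 51.7872%.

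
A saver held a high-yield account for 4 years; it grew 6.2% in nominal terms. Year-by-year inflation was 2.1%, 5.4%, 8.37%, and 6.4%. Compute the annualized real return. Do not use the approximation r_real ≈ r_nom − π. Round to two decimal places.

-3.82%

Cumulative inflation factor: 1.021 × 1.054 × 1.0837 × 1.064 ≈ 1.24084.
Nominal growth factor: 1.06200. Real growth factor = 1.06200 / 1.24084 ≈ 0.85587.
Annualized: 0.85587^(1/4) − 1 ≈ -0.03816.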